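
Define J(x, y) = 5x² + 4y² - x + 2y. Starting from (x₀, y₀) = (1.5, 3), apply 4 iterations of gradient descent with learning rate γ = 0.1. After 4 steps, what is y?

-0.2448

∇J = (10x - 1, 8y + 2)
(x₁, y₁) = (1.5, 3) − 0.1·(14, 26) = (0.1, 0.4)
(x₂, y₂) = (0.1, 0.4) − 0.1·(0, 5.2) = (0.1, -0.12)
(x₃, y₃) = (0.1, -0.12) − 0.1·(0, 1.04) = (0.1, -0.224)
(x₄, y₄) = (0.1, -0.224) − 0.1·(0, 0.208) = (0.1, -0.2448)
y = -0.2448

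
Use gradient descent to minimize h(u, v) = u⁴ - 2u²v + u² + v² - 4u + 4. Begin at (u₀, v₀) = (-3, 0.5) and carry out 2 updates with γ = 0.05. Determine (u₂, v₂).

∇h = (4u³ - 4uv + 2u - 4, -2u² + 2v)
Step 1: at (-3, 0.5), ∇h = (-112, -17) → (-3, 0.5) − 0.05·(-112, -17) = (2.6, 1.35)
Step 2: at (2.6, 1.35), ∇h = (57.464, -10.82) → (2.6, 1.35) − 0.05·(57.464, -10.82) = (-0.2732, 1.891)

(-0.2732, 1.891)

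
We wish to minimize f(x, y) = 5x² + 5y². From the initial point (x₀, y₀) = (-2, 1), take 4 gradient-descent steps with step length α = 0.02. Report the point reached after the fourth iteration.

∇f = (10x, 10y)
Step 1: at (-2, 1), ∇f = (-20, 10) → (-2, 1) − 0.02·(-20, 10) = (-1.6, 0.8)
Step 2: at (-1.6, 0.8), ∇f = (-16, 8) → (-1.6, 0.8) − 0.02·(-16, 8) = (-1.28, 0.64)
Step 3: at (-1.28, 0.64), ∇f = (-12.8, 6.4) → (-1.28, 0.64) − 0.02·(-12.8, 6.4) = (-1.024, 0.512)
Step 4: at (-1.024, 0.512), ∇f = (-10.24, 5.12) → (-1.024, 0.512) − 0.02·(-10.24, 5.12) = (-0.8192, 0.4096)

(-0.8192, 0.4096)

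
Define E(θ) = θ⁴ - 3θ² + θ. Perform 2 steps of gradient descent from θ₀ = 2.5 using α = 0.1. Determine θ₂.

E′(θ) = 4θ³ - 6θ + 1
θ₁ = 2.5 − 0.1·48.5 = -2.35
θ₂ = -2.35 − 0.1·(-36.8115) = 1.33115

1.33115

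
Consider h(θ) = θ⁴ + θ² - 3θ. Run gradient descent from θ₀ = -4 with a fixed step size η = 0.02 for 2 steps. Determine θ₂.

h′(θ) = 4θ³ + 2θ - 3
Step 1: h′(-4) = -267; θ₁ = -4 − 0.02·(-267) = 1.34
Step 2: h′(1.34) = 9.304416; θ₂ = 1.34 − 0.02·9.304416 = 1.15391168

1.15391168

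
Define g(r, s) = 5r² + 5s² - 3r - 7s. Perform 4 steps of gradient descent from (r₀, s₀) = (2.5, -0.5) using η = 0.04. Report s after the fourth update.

0.54448

∇g = (10r - 3, 10s - 7)
(r₁, s₁) = (2.5, -0.5) − 0.04·(22, -12) = (1.62, -0.02)
(r₂, s₂) = (1.62, -0.02) − 0.04·(13.2, -7.2) = (1.092, 0.268)
(r₃, s₃) = (1.092, 0.268) − 0.04·(7.92, -4.32) = (0.7752, 0.4408)
(r₄, s₄) = (0.7752, 0.4408) − 0.04·(4.752, -2.592) = (0.58512, 0.54448)
s = 0.54448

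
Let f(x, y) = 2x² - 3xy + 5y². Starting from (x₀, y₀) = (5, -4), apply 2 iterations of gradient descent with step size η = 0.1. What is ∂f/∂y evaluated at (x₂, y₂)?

0.81

∇f = (4x - 3y, -3x + 10y)
Step 1: at (5, -4), ∇f = (32, -55) → (5, -4) − 0.1·(32, -55) = (1.8, 1.5)
Step 2: at (1.8, 1.5), ∇f = (2.7, 9.6) → (1.8, 1.5) − 0.1·(2.7, 9.6) = (1.53, 0.54)
∂f/∂y at (1.53, 0.54) = 0.81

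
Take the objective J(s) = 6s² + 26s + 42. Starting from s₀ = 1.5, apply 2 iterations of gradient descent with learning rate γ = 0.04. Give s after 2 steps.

-1.1752

J′(s) = 12s + 26
Step 1: J′(1.5) = 44; s₁ = 1.5 − 0.04·44 = -0.26
Step 2: J′(-0.26) = 22.88; s₂ = -0.26 − 0.04·22.88 = -1.1752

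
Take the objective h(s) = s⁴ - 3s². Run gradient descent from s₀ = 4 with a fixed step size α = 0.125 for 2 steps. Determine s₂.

7768.75

h′(s) = 4s³ - 6s
Step 1: h′(4) = 232; s₁ = 4 − 0.125·232 = -25
Step 2: h′(-25) = -62350; s₂ = -25 − 0.125·(-62350) = 7768.75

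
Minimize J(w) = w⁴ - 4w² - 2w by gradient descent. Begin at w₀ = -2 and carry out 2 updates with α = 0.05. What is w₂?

-1.1738

J′(w) = 4w³ - 8w - 2
Step 1: J′(-2) = -18; w₁ = -2 − 0.05·(-18) = -1.1
Step 2: J′(-1.1) = 1.476; w₂ = -1.1 − 0.05·1.476 = -1.1738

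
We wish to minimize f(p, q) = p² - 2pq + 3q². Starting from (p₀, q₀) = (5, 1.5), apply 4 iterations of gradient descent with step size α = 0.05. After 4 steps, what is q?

1.4694

∇f = (2p - 2q, -2p + 6q)
(p₁, q₁) = (5, 1.5) − 0.05·(7, -1) = (4.65, 1.55)
(p₂, q₂) = (4.65, 1.55) − 0.05·(6.2, 0) = (4.34, 1.55)
(p₃, q₃) = (4.34, 1.55) − 0.05·(5.58, 0.62) = (4.061, 1.519)
(p₄, q₄) = (4.061, 1.519) − 0.05·(5.084, 0.992) = (3.8068, 1.4694)
q = 1.4694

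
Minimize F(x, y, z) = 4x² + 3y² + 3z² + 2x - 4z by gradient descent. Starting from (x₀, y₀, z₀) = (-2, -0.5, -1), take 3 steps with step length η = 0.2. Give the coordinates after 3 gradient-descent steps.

(0.128, 0.004, 0.68)

∇F = (8x + 2, 6y, 6z - 4)
(x₁, y₁, z₁) = (-2, -0.5, -1) − 0.2·(-14, -3, -10) = (0.8, 0.1, 1)
(x₂, y₂, z₂) = (0.8, 0.1, 1) − 0.2·(8.4, 0.6, 2) = (-0.88, -0.02, 0.6)
(x₃, y₃, z₃) = (-0.88, -0.02, 0.6) − 0.2·(-5.04, -0.12, -0.4) = (0.128, 0.004, 0.68)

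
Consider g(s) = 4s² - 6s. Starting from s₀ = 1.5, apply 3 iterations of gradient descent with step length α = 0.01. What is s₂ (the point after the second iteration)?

1.3848

g′(s) = 8s - 6
Step 1: g′(1.5) = 6; s₁ = 1.5 − 0.01·6 = 1.44
Step 2: g′(1.44) = 5.52; s₂ = 1.44 − 0.01·5.52 = 1.3848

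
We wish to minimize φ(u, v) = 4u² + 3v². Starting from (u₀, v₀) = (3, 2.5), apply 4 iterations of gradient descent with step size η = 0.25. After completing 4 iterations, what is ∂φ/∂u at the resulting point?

∇φ = (8u, 6v)
(u₁, v₁) = (3, 2.5) − 0.25·(24, 15) = (-3, -1.25)
(u₂, v₂) = (-3, -1.25) − 0.25·(-24, -7.5) = (3, 0.625)
(u₃, v₃) = (3, 0.625) − 0.25·(24, 3.75) = (-3, -0.3125)
(u₄, v₄) = (-3, -0.3125) − 0.25·(-24, -1.875) = (3, 0.15625)
∂φ/∂u at (3, 0.15625) = 24

24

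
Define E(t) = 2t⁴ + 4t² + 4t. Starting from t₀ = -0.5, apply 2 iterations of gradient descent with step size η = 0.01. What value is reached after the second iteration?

-0.48138808

E′(t) = 8t³ + 8t + 4
t₁ = -0.5 − 0.01·(-1) = -0.49
t₂ = -0.49 − 0.01·(-0.861192) = -0.48138808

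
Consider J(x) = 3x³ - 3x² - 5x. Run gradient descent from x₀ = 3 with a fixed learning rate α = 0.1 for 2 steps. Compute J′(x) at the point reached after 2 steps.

J′(x) = 9x² - 6x - 5
x₁ = 3 − 0.1·58 = -2.8
x₂ = -2.8 − 0.1·82.36 = -11.036
J′(x) at (-11.036) = 1157.355664

1157.355664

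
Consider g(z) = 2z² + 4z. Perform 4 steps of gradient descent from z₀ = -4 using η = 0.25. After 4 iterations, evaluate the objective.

-2

g′(z) = 4z + 4
Step 1: g′(-4) = -12; z₁ = -4 − 0.25·(-12) = -1
Step 2: g′(-1) = 0; z₂ = -1 − 0.25·0 = -1
Step 3: g′(-1) = 0; z₃ = -1 − 0.25·0 = -1
Step 4: g′(-1) = 0; z₄ = -1 − 0.25·0 = -1
g(-1) = -2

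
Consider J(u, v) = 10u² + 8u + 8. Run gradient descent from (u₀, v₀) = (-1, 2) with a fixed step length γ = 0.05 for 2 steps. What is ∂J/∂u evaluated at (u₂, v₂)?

0

∇J = (20u + 8, 0)
Step 1: at (-1, 2), ∇J = (-12, 0) → (-1, 2) − 0.05·(-12, 0) = (-0.4, 2)
Step 2: at (-0.4, 2), ∇J = (0, 0) → (-0.4, 2) − 0.05·(0, 0) = (-0.4, 2)
∂J/∂u at (-0.4, 2) = 0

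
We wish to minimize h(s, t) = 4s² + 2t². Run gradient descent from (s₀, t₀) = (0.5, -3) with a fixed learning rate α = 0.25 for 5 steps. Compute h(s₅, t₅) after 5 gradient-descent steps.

∇h = (8s, 4t)
Step 1: at (0.5, -3), ∇h = (4, -12) → (0.5, -3) − 0.25·(4, -12) = (-0.5, 0)
Step 2: at (-0.5, 0), ∇h = (-4, 0) → (-0.5, 0) − 0.25·(-4, 0) = (0.5, 0)
Step 3: at (0.5, 0), ∇h = (4, 0) → (0.5, 0) − 0.25·(4, 0) = (-0.5, 0)
Step 4: at (-0.5, 0), ∇h = (-4, 0) → (-0.5, 0) − 0.25·(-4, 0) = (0.5, 0)
Step 5: at (0.5, 0), ∇h = (4, 0) → (0.5, 0) − 0.25·(4, 0) = (-0.5, 0)
h(-0.5, 0) = 1

1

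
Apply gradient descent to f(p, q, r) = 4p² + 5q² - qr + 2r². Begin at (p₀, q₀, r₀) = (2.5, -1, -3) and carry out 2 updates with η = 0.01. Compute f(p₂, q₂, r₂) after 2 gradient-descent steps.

34.7463036

∇f = (8p, 10q - r, -q + 4r)
Step 1: at (2.5, -1, -3), ∇f = (20, -7, -11) → (2.5, -1, -3) − 0.01·(20, -7, -11) = (2.3, -0.93, -2.89)
Step 2: at (2.3, -0.93, -2.89), ∇f = (18.4, -6.41, -10.63) → (2.3, -0.93, -2.89) − 0.01·(18.4, -6.41, -10.63) = (2.116, -0.8659, -2.7837)
f(2.116, -0.8659, -2.7837) = 34.7463036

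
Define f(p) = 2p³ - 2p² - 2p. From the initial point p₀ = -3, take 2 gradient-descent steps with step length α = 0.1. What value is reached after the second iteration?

-65.976

f′(p) = 6p² - 4p - 2
p₁ = -3 − 0.1·64 = -9.4
p₂ = -9.4 − 0.1·565.76 = -65.976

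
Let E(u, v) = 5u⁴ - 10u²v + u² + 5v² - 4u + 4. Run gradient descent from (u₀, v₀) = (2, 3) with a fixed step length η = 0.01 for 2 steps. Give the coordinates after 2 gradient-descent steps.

(1.7808, 3.046)

∇E = (20u³ - 20uv + 2u - 4, -10u² + 10v)
Step 1: at (2, 3), ∇E = (40, -10) → (2, 3) − 0.01·(40, -10) = (1.6, 3.1)
Step 2: at (1.6, 3.1), ∇E = (-18.08, 5.4) → (1.6, 3.1) − 0.01·(-18.08, 5.4) = (1.7808, 3.046)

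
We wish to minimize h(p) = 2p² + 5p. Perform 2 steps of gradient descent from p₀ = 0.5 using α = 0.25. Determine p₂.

h′(p) = 4p + 5
Step 1: h′(0.5) = 7; p₁ = 0.5 − 0.25·7 = -1.25
Step 2: h′(-1.25) = 0; p₂ = -1.25 − 0.25·0 = -1.25

-1.25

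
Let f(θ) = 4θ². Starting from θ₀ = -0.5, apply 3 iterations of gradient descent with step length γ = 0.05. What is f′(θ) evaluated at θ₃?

f′(θ) = 8θ
Step 1: f′(-0.5) = -4; θ₁ = -0.5 − 0.05·(-4) = -0.3
Step 2: f′(-0.3) = -2.4; θ₂ = -0.3 − 0.05·(-2.4) = -0.18
Step 3: f′(-0.18) = -1.44; θ₃ = -0.18 − 0.05·(-1.44) = -0.108
f′(θ) at (-0.108) = -0.864

-0.864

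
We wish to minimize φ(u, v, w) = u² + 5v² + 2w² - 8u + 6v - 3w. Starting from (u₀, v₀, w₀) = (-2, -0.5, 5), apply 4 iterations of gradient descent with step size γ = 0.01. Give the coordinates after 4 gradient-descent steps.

∇φ = (2u - 8, 10v + 6, 4w - 3)
Step 1: at (-2, -0.5, 5), ∇φ = (-12, 1, 17) → (-2, -0.5, 5) − 0.01·(-12, 1, 17) = (-1.88, -0.51, 4.83)
Step 2: at (-1.88, -0.51, 4.83), ∇φ = (-11.76, 0.9, 16.32) → (-1.88, -0.51, 4.83) − 0.01·(-11.76, 0.9, 16.32) = (-1.7624, -0.519, 4.6668)
Step 3: at (-1.7624, -0.519, 4.6668), ∇φ = (-11.5248, 0.81, 15.6672) → (-1.7624, -0.519, 4.6668) − 0.01·(-11.5248, 0.81, 15.6672) = (-1.647152, -0.5271, 4.510128)
Step 4: at (-1.647152, -0.5271, 4.510128), ∇φ = (-11.294304, 0.729, 15.040512) → (-1.647152, -0.5271, 4.510128) − 0.01·(-11.294304, 0.729, 15.040512) = (-1.53420896, -0.53439, 4.35972288)

(-1.53420896, -0.53439, 4.35972288)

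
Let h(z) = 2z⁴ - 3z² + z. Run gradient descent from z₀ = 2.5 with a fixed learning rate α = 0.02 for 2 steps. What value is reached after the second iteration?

0.29008768

h′(z) = 8z³ - 6z + 1
z₁ = 2.5 − 0.02·111 = 0.28
z₂ = 0.28 − 0.02·(-0.504384) = 0.29008768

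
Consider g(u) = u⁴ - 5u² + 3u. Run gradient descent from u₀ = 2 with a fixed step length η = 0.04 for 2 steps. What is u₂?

g′(u) = 4u³ - 10u + 3
Step 1: g′(2) = 15; u₁ = 2 − 0.04·15 = 1.4
Step 2: g′(1.4) = -0.024; u₂ = 1.4 − 0.04·(-0.024) = 1.40096

1.40096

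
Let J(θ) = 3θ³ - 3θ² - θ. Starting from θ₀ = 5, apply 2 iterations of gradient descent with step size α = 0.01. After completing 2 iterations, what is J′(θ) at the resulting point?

J′(θ) = 9θ² - 6θ - 1
θ₁ = 5 − 0.01·194 = 3.06
θ₂ = 3.06 − 0.01·64.9124 = 2.410876
J′(θ) at (2.410876) = 36.845651786384

36.845651786384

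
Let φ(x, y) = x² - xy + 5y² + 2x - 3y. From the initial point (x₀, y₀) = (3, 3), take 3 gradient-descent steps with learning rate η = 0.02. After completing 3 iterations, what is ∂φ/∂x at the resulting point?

∇φ = (2x - y + 2, -x + 10y - 3)
Step 1: at (3, 3), ∇φ = (5, 24) → (3, 3) − 0.02·(5, 24) = (2.9, 2.52)
Step 2: at (2.9, 2.52), ∇φ = (5.28, 19.3) → (2.9, 2.52) − 0.02·(5.28, 19.3) = (2.7944, 2.134)
Step 3: at (2.7944, 2.134), ∇φ = (5.4548, 15.5456) → (2.7944, 2.134) − 0.02·(5.4548, 15.5456) = (2.685304, 1.823088)
∂φ/∂x at (2.685304, 1.823088) = 5.54752

5.54752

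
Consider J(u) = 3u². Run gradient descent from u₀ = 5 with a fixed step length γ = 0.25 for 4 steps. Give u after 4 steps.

0.3125

J′(u) = 6u
u₁ = 5 − 0.25·30 = -2.5
u₂ = -2.5 − 0.25·(-15) = 1.25
u₃ = 1.25 − 0.25·7.5 = -0.625
u₄ = -0.625 − 0.25·(-3.75) = 0.3125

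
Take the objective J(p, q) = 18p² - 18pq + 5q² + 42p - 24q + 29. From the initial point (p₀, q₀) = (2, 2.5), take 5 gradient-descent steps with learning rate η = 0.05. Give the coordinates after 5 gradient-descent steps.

(-4.393255, 5.70419)

∇J = (36p - 18q + 42, -18p + 10q - 24)
Step 1: at (2, 2.5), ∇J = (69, -35) → (2, 2.5) − 0.05·(69, -35) = (-1.45, 4.25)
Step 2: at (-1.45, 4.25), ∇J = (-86.7, 44.6) → (-1.45, 4.25) − 0.05·(-86.7, 44.6) = (2.885, 2.02)
Step 3: at (2.885, 2.02), ∇J = (109.5, -55.73) → (2.885, 2.02) − 0.05·(109.5, -55.73) = (-2.59, 4.8065)
Step 4: at (-2.59, 4.8065), ∇J = (-137.757, 70.685) → (-2.59, 4.8065) − 0.05·(-137.757, 70.685) = (4.29785, 1.27225)
Step 5: at (4.29785, 1.27225), ∇J = (173.8221, -88.6388) → (4.29785, 1.27225) − 0.05·(173.8221, -88.6388) = (-4.393255, 5.70419)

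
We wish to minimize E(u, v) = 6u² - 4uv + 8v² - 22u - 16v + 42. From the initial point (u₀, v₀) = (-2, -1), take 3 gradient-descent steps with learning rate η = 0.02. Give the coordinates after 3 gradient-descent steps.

(0.062656, 0.195392)

∇E = (12u - 4v - 22, -4u + 16v - 16)
(u₁, v₁) = (-2, -1) − 0.02·(-42, -24) = (-1.16, -0.52)
(u₂, v₂) = (-1.16, -0.52) − 0.02·(-33.84, -19.68) = (-0.4832, -0.1264)
(u₃, v₃) = (-0.4832, -0.1264) − 0.02·(-27.2928, -16.0896) = (0.062656, 0.195392)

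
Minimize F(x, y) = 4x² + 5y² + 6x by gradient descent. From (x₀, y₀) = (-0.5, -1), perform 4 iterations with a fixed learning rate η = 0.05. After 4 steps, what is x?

∇F = (8x + 6, 10y)
(x₁, y₁) = (-0.5, -1) − 0.05·(2, -10) = (-0.6, -0.5)
(x₂, y₂) = (-0.6, -0.5) − 0.05·(1.2, -5) = (-0.66, -0.25)
(x₃, y₃) = (-0.66, -0.25) − 0.05·(0.72, -2.5) = (-0.696, -0.125)
(x₄, y₄) = (-0.696, -0.125) − 0.05·(0.432, -1.25) = (-0.7176, -0.0625)
x = -0.7176

-0.7176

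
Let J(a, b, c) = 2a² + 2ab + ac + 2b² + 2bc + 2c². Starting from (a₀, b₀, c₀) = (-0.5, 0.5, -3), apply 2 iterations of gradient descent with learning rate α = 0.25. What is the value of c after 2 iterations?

-1

∇J = (4a + 2b + c, 2a + 4b + 2c, a + 2b + 4c)
Step 1: at (-0.5, 0.5, -3), ∇J = (-4, -5, -11.5) → (-0.5, 0.5, -3) − 0.25·(-4, -5, -11.5) = (0.5, 1.75, -0.125)
Step 2: at (0.5, 1.75, -0.125), ∇J = (5.375, 7.75, 3.5) → (0.5, 1.75, -0.125) − 0.25·(5.375, 7.75, 3.5) = (-0.84375, -0.1875, -1)
c = -1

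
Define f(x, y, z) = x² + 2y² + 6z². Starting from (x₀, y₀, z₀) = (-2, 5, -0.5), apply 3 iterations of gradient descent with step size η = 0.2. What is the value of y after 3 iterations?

0.04

∇f = (2x, 4y, 12z)
(x₁, y₁, z₁) = (-2, 5, -0.5) − 0.2·(-4, 20, -6) = (-1.2, 1, 0.7)
(x₂, y₂, z₂) = (-1.2, 1, 0.7) − 0.2·(-2.4, 4, 8.4) = (-0.72, 0.2, -0.98)
(x₃, y₃, z₃) = (-0.72, 0.2, -0.98) − 0.2·(-1.44, 0.8, -11.76) = (-0.432, 0.04, 1.372)
y = 0.04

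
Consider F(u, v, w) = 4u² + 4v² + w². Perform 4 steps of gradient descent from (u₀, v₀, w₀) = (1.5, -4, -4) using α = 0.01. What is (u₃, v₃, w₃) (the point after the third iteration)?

∇F = (8u, 8v, 2w)
Step 1: at (1.5, -4, -4), ∇F = (12, -32, -8) → (1.5, -4, -4) − 0.01·(12, -32, -8) = (1.38, -3.68, -3.92)
Step 2: at (1.38, -3.68, -3.92), ∇F = (11.04, -29.44, -7.84) → (1.38, -3.68, -3.92) − 0.01·(11.04, -29.44, -7.84) = (1.2696, -3.3856, -3.8416)
Step 3: at (1.2696, -3.3856, -3.8416), ∇F = (10.1568, -27.0848, -7.6832) → (1.2696, -3.3856, -3.8416) − 0.01·(10.1568, -27.0848, -7.6832) = (1.168032, -3.114752, -3.764768)

(1.168032, -3.114752, -3.764768)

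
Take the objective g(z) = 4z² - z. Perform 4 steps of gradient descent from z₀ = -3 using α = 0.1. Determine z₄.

0.12

g′(z) = 8z - 1
Step 1: g′(-3) = -25; z₁ = -3 − 0.1·(-25) = -0.5
Step 2: g′(-0.5) = -5; z₂ = -0.5 − 0.1·(-5) = 0
Step 3: g′(0) = -1; z₃ = 0 − 0.1·(-1) = 0.1
Step 4: g′(0.1) = -0.2; z₄ = 0.1 − 0.1·(-0.2) = 0.12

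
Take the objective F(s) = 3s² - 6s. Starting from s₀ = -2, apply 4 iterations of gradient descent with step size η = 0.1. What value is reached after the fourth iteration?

F′(s) = 6s - 6
Step 1: F′(-2) = -18; s₁ = -2 − 0.1·(-18) = -0.2
Step 2: F′(-0.2) = -7.2; s₂ = -0.2 − 0.1·(-7.2) = 0.52
Step 3: F′(0.52) = -2.88; s₃ = 0.52 − 0.1·(-2.88) = 0.808
Step 4: F′(0.808) = -1.152; s₄ = 0.808 − 0.1·(-1.152) = 0.9232

0.9232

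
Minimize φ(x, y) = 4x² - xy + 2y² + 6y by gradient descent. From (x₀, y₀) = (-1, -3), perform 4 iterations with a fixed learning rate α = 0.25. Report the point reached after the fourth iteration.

∇φ = (8x - y, -x + 4y + 6)
Step 1: at (-1, -3), ∇φ = (-5, -5) → (-1, -3) − 0.25·(-5, -5) = (0.25, -1.75)
Step 2: at (0.25, -1.75), ∇φ = (3.75, -1.25) → (0.25, -1.75) − 0.25·(3.75, -1.25) = (-0.6875, -1.4375)
Step 3: at (-0.6875, -1.4375), ∇φ = (-4.0625, 0.9375) → (-0.6875, -1.4375) − 0.25·(-4.0625, 0.9375) = (0.328125, -1.671875)
Step 4: at (0.328125, -1.671875), ∇φ = (4.296875, -1.015625) → (0.328125, -1.671875) − 0.25·(4.296875, -1.015625) = (-0.74609375, -1.41796875)

(-0.74609375, -1.41796875)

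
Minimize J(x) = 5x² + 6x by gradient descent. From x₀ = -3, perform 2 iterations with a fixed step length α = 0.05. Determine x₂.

-1.2

J′(x) = 10x + 6
x₁ = -3 − 0.05·(-24) = -1.8
x₂ = -1.8 − 0.05·(-12) = -1.2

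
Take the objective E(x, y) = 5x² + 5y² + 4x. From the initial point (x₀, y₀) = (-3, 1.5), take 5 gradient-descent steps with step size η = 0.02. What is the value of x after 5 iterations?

-1.251968

∇E = (10x + 4, 10y)
(x₁, y₁) = (-3, 1.5) − 0.02·(-26, 15) = (-2.48, 1.2)
(x₂, y₂) = (-2.48, 1.2) − 0.02·(-20.8, 12) = (-2.064, 0.96)
(x₃, y₃) = (-2.064, 0.96) − 0.02·(-16.64, 9.6) = (-1.7312, 0.768)
(x₄, y₄) = (-1.7312, 0.768) − 0.02·(-13.312, 7.68) = (-1.46496, 0.6144)
(x₅, y₅) = (-1.46496, 0.6144) − 0.02·(-10.6496, 6.144) = (-1.251968, 0.49152)
x = -1.251968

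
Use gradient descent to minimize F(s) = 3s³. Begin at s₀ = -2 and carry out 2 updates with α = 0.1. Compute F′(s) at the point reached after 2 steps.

10296.566784

F′(s) = 9s²
Step 1: F′(-2) = 36; s₁ = -2 − 0.1·36 = -5.6
Step 2: F′(-5.6) = 282.24; s₂ = -5.6 − 0.1·282.24 = -33.824
F′(s) at (-33.824) = 10296.566784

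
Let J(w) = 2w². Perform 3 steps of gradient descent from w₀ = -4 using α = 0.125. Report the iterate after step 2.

J′(w) = 4w
w₁ = -4 − 0.125·(-16) = -2
w₂ = -2 − 0.125·(-8) = -1

-1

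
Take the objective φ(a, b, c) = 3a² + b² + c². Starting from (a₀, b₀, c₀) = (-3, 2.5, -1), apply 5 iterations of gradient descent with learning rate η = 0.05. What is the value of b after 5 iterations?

∇φ = (6a, 2b, 2c)
(a₁, b₁, c₁) = (-3, 2.5, -1) − 0.05·(-18, 5, -2) = (-2.1, 2.25, -0.9)
(a₂, b₂, c₂) = (-2.1, 2.25, -0.9) − 0.05·(-12.6, 4.5, -1.8) = (-1.47, 2.025, -0.81)
(a₃, b₃, c₃) = (-1.47, 2.025, -0.81) − 0.05·(-8.82, 4.05, -1.62) = (-1.029, 1.8225, -0.729)
(a₄, b₄, c₄) = (-1.029, 1.8225, -0.729) − 0.05·(-6.174, 3.645, -1.458) = (-0.7203, 1.64025, -0.6561)
(a₅, b₅, c₅) = (-0.7203, 1.64025, -0.6561) − 0.05·(-4.3218, 3.2805, -1.3122) = (-0.50421, 1.476225, -0.59049)
b = 1.476225

1.476225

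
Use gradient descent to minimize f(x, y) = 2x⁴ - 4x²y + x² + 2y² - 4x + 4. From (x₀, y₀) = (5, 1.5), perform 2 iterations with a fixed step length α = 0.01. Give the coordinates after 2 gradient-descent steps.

(1.89593088, 3.138064)

∇f = (8x³ - 8xy + 2x - 4, -4x² + 4y)
(x₁, y₁) = (5, 1.5) − 0.01·(946, -94) = (-4.46, 2.44)
(x₂, y₂) = (-4.46, 2.44) − 0.01·(-635.593088, -69.8064) = (1.89593088, 3.138064)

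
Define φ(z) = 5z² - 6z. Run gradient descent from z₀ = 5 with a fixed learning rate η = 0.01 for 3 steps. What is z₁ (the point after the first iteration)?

4.56

φ′(z) = 10z - 6
z₁ = 5 − 0.01·44 = 4.56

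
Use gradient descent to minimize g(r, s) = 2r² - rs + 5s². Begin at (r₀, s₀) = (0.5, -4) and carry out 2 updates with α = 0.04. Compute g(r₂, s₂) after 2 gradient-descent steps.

∇g = (4r - s, -r + 10s)
(r₁, s₁) = (0.5, -4) − 0.04·(6, -40.5) = (0.26, -2.38)
(r₂, s₂) = (0.26, -2.38) − 0.04·(3.42, -24.06) = (0.1232, -1.4176)
g(0.1232, -1.4176) = 10.2529536

10.2529536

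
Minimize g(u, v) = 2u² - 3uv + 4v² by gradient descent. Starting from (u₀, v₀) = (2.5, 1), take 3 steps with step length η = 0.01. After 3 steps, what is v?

0.9801155

∇g = (4u - 3v, -3u + 8v)
Step 1: at (2.5, 1), ∇g = (7, 0.5) → (2.5, 1) − 0.01·(7, 0.5) = (2.43, 0.995)
Step 2: at (2.43, 0.995), ∇g = (6.735, 0.67) → (2.43, 0.995) − 0.01·(6.735, 0.67) = (2.36265, 0.9883)
Step 3: at (2.36265, 0.9883), ∇g = (6.4857, 0.81845) → (2.36265, 0.9883) − 0.01·(6.4857, 0.81845) = (2.297793, 0.9801155)
v = 0.9801155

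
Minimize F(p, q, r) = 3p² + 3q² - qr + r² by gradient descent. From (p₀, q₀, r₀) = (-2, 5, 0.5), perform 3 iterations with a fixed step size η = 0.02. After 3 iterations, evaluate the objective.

∇F = (6p, 6q - r, -q + 2r)
(p₁, q₁, r₁) = (-2, 5, 0.5) − 0.02·(-12, 29.5, -4) = (-1.76, 4.41, 0.58)
(p₂, q₂, r₂) = (-1.76, 4.41, 0.58) − 0.02·(-10.56, 25.88, -3.25) = (-1.5488, 3.8924, 0.645)
(p₃, q₃, r₃) = (-1.5488, 3.8924, 0.645) − 0.02·(-9.2928, 22.7094, -2.6024) = (-1.362944, 3.438212, 0.697048)
F(-1.362944, 3.438212, 0.697048) = 39.126031428368

39.126031428368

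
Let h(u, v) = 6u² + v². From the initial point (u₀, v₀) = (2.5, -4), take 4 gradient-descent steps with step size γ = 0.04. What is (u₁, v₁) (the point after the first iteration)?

∇h = (12u, 2v)
Step 1: at (2.5, -4), ∇h = (30, -8) → (2.5, -4) − 0.04·(30, -8) = (1.3, -3.68)

(1.3, -3.68)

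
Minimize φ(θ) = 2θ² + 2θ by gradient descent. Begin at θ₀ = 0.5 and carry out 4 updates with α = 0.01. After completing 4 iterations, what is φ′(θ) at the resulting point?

φ′(θ) = 4θ + 2
Step 1: φ′(0.5) = 4; θ₁ = 0.5 − 0.01·4 = 0.46
Step 2: φ′(0.46) = 3.84; θ₂ = 0.46 − 0.01·3.84 = 0.4216
Step 3: φ′(0.4216) = 3.6864; θ₃ = 0.4216 − 0.01·3.6864 = 0.384736
Step 4: φ′(0.384736) = 3.538944; θ₄ = 0.384736 − 0.01·3.538944 = 0.34934656
φ′(θ) at (0.34934656) = 3.39738624

3.39738624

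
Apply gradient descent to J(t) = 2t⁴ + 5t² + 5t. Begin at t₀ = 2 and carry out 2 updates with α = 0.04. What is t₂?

J′(t) = 8t³ + 10t + 5
t₁ = 2 − 0.04·89 = -1.56
t₂ = -1.56 − 0.04·(-40.971328) = 0.07885312

0.07885312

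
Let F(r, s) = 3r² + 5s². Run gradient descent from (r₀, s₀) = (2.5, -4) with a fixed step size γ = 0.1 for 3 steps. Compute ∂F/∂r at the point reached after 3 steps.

0.96

∇F = (6r, 10s)
(r₁, s₁) = (2.5, -4) − 0.1·(15, -40) = (1, 0)
(r₂, s₂) = (1, 0) − 0.1·(6, 0) = (0.4, 0)
(r₃, s₃) = (0.4, 0) − 0.1·(2.4, 0) = (0.16, 0)
∂F/∂r at (0.16, 0) = 0.96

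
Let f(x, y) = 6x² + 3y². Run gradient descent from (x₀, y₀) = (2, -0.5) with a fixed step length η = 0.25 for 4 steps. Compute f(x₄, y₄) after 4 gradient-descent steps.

∇f = (12x, 6y)
(x₁, y₁) = (2, -0.5) − 0.25·(24, -3) = (-4, 0.25)
(x₂, y₂) = (-4, 0.25) − 0.25·(-48, 1.5) = (8, -0.125)
(x₃, y₃) = (8, -0.125) − 0.25·(96, -0.75) = (-16, 0.0625)
(x₄, y₄) = (-16, 0.0625) − 0.25·(-192, 0.375) = (32, -0.03125)
f(32, -0.03125) = 6144.0029296875

6144.0029296875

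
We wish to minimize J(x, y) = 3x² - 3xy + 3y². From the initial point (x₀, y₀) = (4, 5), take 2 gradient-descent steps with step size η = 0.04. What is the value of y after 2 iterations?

∇J = (6x - 3y, -3x + 6y)
Step 1: at (4, 5), ∇J = (9, 18) → (4, 5) − 0.04·(9, 18) = (3.64, 4.28)
Step 2: at (3.64, 4.28), ∇J = (9, 14.76) → (3.64, 4.28) − 0.04·(9, 14.76) = (3.28, 3.6896)
y = 3.6896

3.6896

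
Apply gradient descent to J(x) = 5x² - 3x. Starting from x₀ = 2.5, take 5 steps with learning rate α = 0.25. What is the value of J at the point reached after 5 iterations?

1395.0439453125

J′(x) = 10x - 3
Step 1: J′(2.5) = 22; x₁ = 2.5 − 0.25·22 = -3
Step 2: J′(-3) = -33; x₂ = -3 − 0.25·(-33) = 5.25
Step 3: J′(5.25) = 49.5; x₃ = 5.25 − 0.25·49.5 = -7.125
Step 4: J′(-7.125) = -74.25; x₄ = -7.125 − 0.25·(-74.25) = 11.4375
Step 5: J′(11.4375) = 111.375; x₅ = 11.4375 − 0.25·111.375 = -16.40625
J(-16.40625) = 1395.0439453125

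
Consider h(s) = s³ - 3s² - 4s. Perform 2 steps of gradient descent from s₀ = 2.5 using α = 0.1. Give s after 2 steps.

2.5273125

h′(s) = 3s² - 6s - 4
s₁ = 2.5 − 0.1·(-0.25) = 2.525
s₂ = 2.525 − 0.1·(-0.023125) = 2.5273125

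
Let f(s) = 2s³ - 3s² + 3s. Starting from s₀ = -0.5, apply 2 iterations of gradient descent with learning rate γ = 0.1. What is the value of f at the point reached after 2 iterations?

f′(s) = 6s² - 6s + 3
Step 1: f′(-0.5) = 7.5; s₁ = -0.5 − 0.1·7.5 = -1.25
Step 2: f′(-1.25) = 19.875; s₂ = -1.25 − 0.1·19.875 = -3.2375
f(-3.2375) = -109.02382421875

-109.02382421875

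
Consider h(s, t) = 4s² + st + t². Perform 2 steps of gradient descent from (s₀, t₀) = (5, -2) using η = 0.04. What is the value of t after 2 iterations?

∇h = (8s + t, s + 2t)
(s₁, t₁) = (5, -2) − 0.04·(38, 1) = (3.48, -2.04)
(s₂, t₂) = (3.48, -2.04) − 0.04·(25.8, -0.6) = (2.448, -2.016)
t = -2.016

-2.016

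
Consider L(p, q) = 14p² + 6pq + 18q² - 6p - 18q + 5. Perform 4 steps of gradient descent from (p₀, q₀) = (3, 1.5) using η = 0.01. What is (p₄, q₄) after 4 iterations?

(0.83979744, 0.44170152)

∇L = (28p + 6q - 6, 6p + 36q - 18)
(p₁, q₁) = (3, 1.5) − 0.01·(87, 54) = (2.13, 0.96)
(p₂, q₂) = (2.13, 0.96) − 0.01·(59.4, 29.34) = (1.536, 0.6666)
(p₃, q₃) = (1.536, 0.6666) − 0.01·(41.0076, 15.2136) = (1.125924, 0.514464)
(p₄, q₄) = (1.125924, 0.514464) − 0.01·(28.612656, 7.276248) = (0.83979744, 0.44170152)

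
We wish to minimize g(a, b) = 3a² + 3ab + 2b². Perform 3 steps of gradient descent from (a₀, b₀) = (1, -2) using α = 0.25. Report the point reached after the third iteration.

∇g = (6a + 3b, 3a + 4b)
Step 1: at (1, -2), ∇g = (0, -5) → (1, -2) − 0.25·(0, -5) = (1, -0.75)
Step 2: at (1, -0.75), ∇g = (3.75, 0) → (1, -0.75) − 0.25·(3.75, 0) = (0.0625, -0.75)
Step 3: at (0.0625, -0.75), ∇g = (-1.875, -2.8125) → (0.0625, -0.75) − 0.25·(-1.875, -2.8125) = (0.53125, -0.046875)

(0.53125, -0.046875)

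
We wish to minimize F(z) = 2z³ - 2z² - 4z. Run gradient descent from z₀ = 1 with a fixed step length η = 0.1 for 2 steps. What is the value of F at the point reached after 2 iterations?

-4.225220608

F′(z) = 6z² - 4z - 4
Step 1: F′(1) = -2; z₁ = 1 − 0.1·(-2) = 1.2
Step 2: F′(1.2) = -0.16; z₂ = 1.2 − 0.1·(-0.16) = 1.216
F(1.216) = -4.225220608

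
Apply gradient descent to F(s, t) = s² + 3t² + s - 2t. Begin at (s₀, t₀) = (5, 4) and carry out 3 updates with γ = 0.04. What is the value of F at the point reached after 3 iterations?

∇F = (2s + 1, 6t - 2)
(s₁, t₁) = (5, 4) − 0.04·(11, 22) = (4.56, 3.12)
(s₂, t₂) = (4.56, 3.12) − 0.04·(10.12, 16.72) = (4.1552, 2.4512)
(s₃, t₃) = (4.1552, 2.4512) − 0.04·(9.3104, 12.7072) = (3.782784, 1.942912)
F(3.782784, 1.942912) = 25.531135909888

25.531135909888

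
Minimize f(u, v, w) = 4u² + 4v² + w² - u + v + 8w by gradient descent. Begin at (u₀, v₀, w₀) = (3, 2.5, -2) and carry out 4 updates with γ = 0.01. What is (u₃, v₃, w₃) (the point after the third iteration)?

(2.363728, 1.919056, -2.117616)

∇f = (8u - 1, 8v + 1, 2w + 8)
Step 1: at (3, 2.5, -2), ∇f = (23, 21, 4) → (3, 2.5, -2) − 0.01·(23, 21, 4) = (2.77, 2.29, -2.04)
Step 2: at (2.77, 2.29, -2.04), ∇f = (21.16, 19.32, 3.92) → (2.77, 2.29, -2.04) − 0.01·(21.16, 19.32, 3.92) = (2.5584, 2.0968, -2.0792)
Step 3: at (2.5584, 2.0968, -2.0792), ∇f = (19.4672, 17.7744, 3.8416) → (2.5584, 2.0968, -2.0792) − 0.01·(19.4672, 17.7744, 3.8416) = (2.363728, 1.919056, -2.117616)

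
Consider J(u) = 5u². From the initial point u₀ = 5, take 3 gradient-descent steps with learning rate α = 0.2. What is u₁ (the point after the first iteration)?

-5

J′(u) = 10u
Step 1: J′(5) = 50; u₁ = 5 − 0.2·50 = -5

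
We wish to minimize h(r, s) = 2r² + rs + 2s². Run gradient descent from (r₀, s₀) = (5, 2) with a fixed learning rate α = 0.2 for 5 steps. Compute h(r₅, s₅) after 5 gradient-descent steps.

0.0007077888

∇h = (4r + s, r + 4s)
Step 1: at (5, 2), ∇h = (22, 13) → (5, 2) − 0.2·(22, 13) = (0.6, -0.6)
Step 2: at (0.6, -0.6), ∇h = (1.8, -1.8) → (0.6, -0.6) − 0.2·(1.8, -1.8) = (0.24, -0.24)
Step 3: at (0.24, -0.24), ∇h = (0.72, -0.72) → (0.24, -0.24) − 0.2·(0.72, -0.72) = (0.096, -0.096)
Step 4: at (0.096, -0.096), ∇h = (0.288, -0.288) → (0.096, -0.096) − 0.2·(0.288, -0.288) = (0.0384, -0.0384)
Step 5: at (0.0384, -0.0384), ∇h = (0.1152, -0.1152) → (0.0384, -0.0384) − 0.2·(0.1152, -0.1152) = (0.01536, -0.01536)
h(0.01536, -0.01536) = 0.0007077888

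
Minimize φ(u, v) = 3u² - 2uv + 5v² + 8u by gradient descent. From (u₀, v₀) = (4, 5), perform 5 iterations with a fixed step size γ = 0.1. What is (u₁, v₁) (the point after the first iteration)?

∇φ = (6u - 2v + 8, -2u + 10v)
(u₁, v₁) = (4, 5) − 0.1·(22, 42) = (1.8, 0.8)

(1.8, 0.8)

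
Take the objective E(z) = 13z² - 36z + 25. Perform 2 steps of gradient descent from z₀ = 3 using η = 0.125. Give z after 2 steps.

9.5625

E′(z) = 26z - 36
Step 1: E′(3) = 42; z₁ = 3 − 0.125·42 = -2.25
Step 2: E′(-2.25) = -94.5; z₂ = -2.25 − 0.125·(-94.5) = 9.5625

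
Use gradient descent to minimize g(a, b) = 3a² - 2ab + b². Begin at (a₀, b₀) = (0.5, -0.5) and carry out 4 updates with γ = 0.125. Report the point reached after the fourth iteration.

∇g = (6a - 2b, -2a + 2b)
(a₁, b₁) = (0.5, -0.5) − 0.125·(4, -2) = (0, -0.25)
(a₂, b₂) = (0, -0.25) − 0.125·(0.5, -0.5) = (-0.0625, -0.1875)
(a₃, b₃) = (-0.0625, -0.1875) − 0.125·(0, -0.25) = (-0.0625, -0.15625)
(a₄, b₄) = (-0.0625, -0.15625) − 0.125·(-0.0625, -0.1875) = (-0.0546875, -0.1328125)

(-0.0546875, -0.1328125)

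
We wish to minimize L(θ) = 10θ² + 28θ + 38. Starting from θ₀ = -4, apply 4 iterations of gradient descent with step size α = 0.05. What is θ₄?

-1.4

L′(θ) = 20θ + 28
θ₁ = -4 − 0.05·(-52) = -1.4
θ₂ = -1.4 − 0.05·0 = -1.4
θ₃ = -1.4 − 0.05·0 = -1.4
θ₄ = -1.4 − 0.05·0 = -1.4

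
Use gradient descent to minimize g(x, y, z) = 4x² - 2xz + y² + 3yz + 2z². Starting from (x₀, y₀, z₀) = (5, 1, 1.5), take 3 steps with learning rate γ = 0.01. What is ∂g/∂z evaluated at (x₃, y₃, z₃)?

∇g = (8x - 2z, 2y + 3z, -2x + 3y + 4z)
Step 1: at (5, 1, 1.5), ∇g = (37, 6.5, -1) → (5, 1, 1.5) − 0.01·(37, 6.5, -1) = (4.63, 0.935, 1.51)
Step 2: at (4.63, 0.935, 1.51), ∇g = (34.02, 6.4, -0.415) → (4.63, 0.935, 1.51) − 0.01·(34.02, 6.4, -0.415) = (4.2898, 0.871, 1.51415)
Step 3: at (4.2898, 0.871, 1.51415), ∇g = (31.2901, 6.28445, 0.09) → (4.2898, 0.871, 1.51415) − 0.01·(31.2901, 6.28445, 0.09) = (3.976899, 0.8081555, 1.51325)
∂g/∂z at (3.976899, 0.8081555, 1.51325) = 0.5236685

0.5236685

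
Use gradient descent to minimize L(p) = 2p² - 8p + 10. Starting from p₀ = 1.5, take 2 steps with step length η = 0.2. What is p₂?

1.98

L′(p) = 4p - 8
Step 1: L′(1.5) = -2; p₁ = 1.5 − 0.2·(-2) = 1.9
Step 2: L′(1.9) = -0.4; p₂ = 1.9 − 0.2·(-0.4) = 1.98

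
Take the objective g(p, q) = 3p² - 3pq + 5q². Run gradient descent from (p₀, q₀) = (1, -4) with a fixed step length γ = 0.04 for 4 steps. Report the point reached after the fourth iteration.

∇g = (6p - 3q, -3p + 10q)
Step 1: at (1, -4), ∇g = (18, -43) → (1, -4) − 0.04·(18, -43) = (0.28, -2.28)
Step 2: at (0.28, -2.28), ∇g = (8.52, -23.64) → (0.28, -2.28) − 0.04·(8.52, -23.64) = (-0.0608, -1.3344)
Step 3: at (-0.0608, -1.3344), ∇g = (3.6384, -13.1616) → (-0.0608, -1.3344) − 0.04·(3.6384, -13.1616) = (-0.206336, -0.807936)
Step 4: at (-0.206336, -0.807936), ∇g = (1.185792, -7.460352) → (-0.206336, -0.807936) − 0.04·(1.185792, -7.460352) = (-0.25376768, -0.50952192)

(-0.25376768, -0.50952192)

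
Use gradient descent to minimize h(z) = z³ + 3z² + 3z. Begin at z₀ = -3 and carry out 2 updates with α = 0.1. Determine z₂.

-7.272

h′(z) = 3z² + 6z + 3
z₁ = -3 − 0.1·12 = -4.2
z₂ = -4.2 − 0.1·30.72 = -7.272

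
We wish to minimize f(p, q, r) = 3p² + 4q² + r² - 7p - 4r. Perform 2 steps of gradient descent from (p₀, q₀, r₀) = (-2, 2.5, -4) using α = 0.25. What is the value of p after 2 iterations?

∇f = (6p - 7, 8q, 2r - 4)
Step 1: at (-2, 2.5, -4), ∇f = (-19, 20, -12) → (-2, 2.5, -4) − 0.25·(-19, 20, -12) = (2.75, -2.5, -1)
Step 2: at (2.75, -2.5, -1), ∇f = (9.5, -20, -6) → (2.75, -2.5, -1) − 0.25·(9.5, -20, -6) = (0.375, 2.5, 0.5)
p = 0.375

0.375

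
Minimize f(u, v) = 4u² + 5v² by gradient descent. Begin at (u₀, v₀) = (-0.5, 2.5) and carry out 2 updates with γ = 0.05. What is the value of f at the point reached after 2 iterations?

∇f = (8u, 10v)
Step 1: at (-0.5, 2.5), ∇f = (-4, 25) → (-0.5, 2.5) − 0.05·(-4, 25) = (-0.3, 1.25)
Step 2: at (-0.3, 1.25), ∇f = (-2.4, 12.5) → (-0.3, 1.25) − 0.05·(-2.4, 12.5) = (-0.18, 0.625)
f(-0.18, 0.625) = 2.082725

2.082725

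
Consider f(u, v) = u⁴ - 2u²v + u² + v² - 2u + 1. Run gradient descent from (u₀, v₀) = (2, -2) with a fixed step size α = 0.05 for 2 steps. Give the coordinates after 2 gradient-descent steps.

∇f = (4u³ - 4uv + 2u - 2, -2u² + 2v)
Step 1: at (2, -2), ∇f = (50, -12) → (2, -2) − 0.05·(50, -12) = (-0.5, -1.4)
Step 2: at (-0.5, -1.4), ∇f = (-6.3, -3.3) → (-0.5, -1.4) − 0.05·(-6.3, -3.3) = (-0.185, -1.235)

(-0.185, -1.235)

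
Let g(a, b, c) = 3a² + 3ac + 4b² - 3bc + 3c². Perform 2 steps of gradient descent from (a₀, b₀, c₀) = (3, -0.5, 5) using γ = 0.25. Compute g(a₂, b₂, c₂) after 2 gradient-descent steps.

∇g = (6a + 3c, 8b - 3c, 3a - 3b + 6c)
Step 1: at (3, -0.5, 5), ∇g = (33, -19, 40.5) → (3, -0.5, 5) − 0.25·(33, -19, 40.5) = (-5.25, 4.25, -5.125)
Step 2: at (-5.25, 4.25, -5.125), ∇g = (-46.875, 49.375, -59.25) → (-5.25, 4.25, -5.125) − 0.25·(-46.875, 49.375, -59.25) = (6.46875, -8.09375, 9.6875)
g(6.46875, -8.09375, 9.6875) = 1092.3349609375

1092.3349609375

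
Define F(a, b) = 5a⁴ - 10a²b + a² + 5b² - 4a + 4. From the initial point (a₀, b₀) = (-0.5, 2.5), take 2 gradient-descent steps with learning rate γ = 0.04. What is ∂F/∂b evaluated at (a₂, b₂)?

3.3127424

∇F = (20a³ - 20ab + 2a - 4, -10a² + 10b)
Step 1: at (-0.5, 2.5), ∇F = (17.5, 22.5) → (-0.5, 2.5) − 0.04·(17.5, 22.5) = (-1.2, 1.6)
Step 2: at (-1.2, 1.6), ∇F = (-2.56, 1.6) → (-1.2, 1.6) − 0.04·(-2.56, 1.6) = (-1.0976, 1.536)
∂F/∂b at (-1.0976, 1.536) = 3.3127424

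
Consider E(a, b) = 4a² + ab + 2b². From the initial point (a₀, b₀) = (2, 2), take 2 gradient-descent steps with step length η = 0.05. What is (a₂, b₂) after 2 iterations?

(0.585, 1.145)

∇E = (8a + b, a + 4b)
(a₁, b₁) = (2, 2) − 0.05·(18, 10) = (1.1, 1.5)
(a₂, b₂) = (1.1, 1.5) − 0.05·(10.3, 7.1) = (0.585, 1.145)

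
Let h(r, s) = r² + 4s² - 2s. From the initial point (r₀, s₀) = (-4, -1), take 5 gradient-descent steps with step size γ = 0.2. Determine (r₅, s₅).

(-0.31104, 0.3472)

∇h = (2r, 8s - 2)
Step 1: at (-4, -1), ∇h = (-8, -10) → (-4, -1) − 0.2·(-8, -10) = (-2.4, 1)
Step 2: at (-2.4, 1), ∇h = (-4.8, 6) → (-2.4, 1) − 0.2·(-4.8, 6) = (-1.44, -0.2)
Step 3: at (-1.44, -0.2), ∇h = (-2.88, -3.6) → (-1.44, -0.2) − 0.2·(-2.88, -3.6) = (-0.864, 0.52)
Step 4: at (-0.864, 0.52), ∇h = (-1.728, 2.16) → (-0.864, 0.52) − 0.2·(-1.728, 2.16) = (-0.5184, 0.088)
Step 5: at (-0.5184, 0.088), ∇h = (-1.0368, -1.296) → (-0.5184, 0.088) − 0.2·(-1.0368, -1.296) = (-0.31104, 0.3472)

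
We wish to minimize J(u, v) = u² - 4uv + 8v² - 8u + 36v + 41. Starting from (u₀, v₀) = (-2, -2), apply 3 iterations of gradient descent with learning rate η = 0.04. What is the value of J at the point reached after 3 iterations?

∇J = (2u - 4v - 8, -4u + 16v + 36)
Step 1: at (-2, -2), ∇J = (-4, 12) → (-2, -2) − 0.04·(-4, 12) = (-1.84, -2.48)
Step 2: at (-1.84, -2.48), ∇J = (-1.76, 3.68) → (-1.84, -2.48) − 0.04·(-1.76, 3.68) = (-1.7696, -2.6272)
Step 3: at (-1.7696, -2.6272), ∇J = (-1.0304, 1.0432) → (-1.7696, -2.6272) − 0.04·(-1.0304, 1.0432) = (-1.728384, -2.668928)
J(-1.728384, -2.668928) = 0.26665879552

0.26665879552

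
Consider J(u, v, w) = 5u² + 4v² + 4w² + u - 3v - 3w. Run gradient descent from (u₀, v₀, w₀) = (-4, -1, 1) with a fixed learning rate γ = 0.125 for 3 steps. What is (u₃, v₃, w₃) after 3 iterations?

(-0.0390625, 0.375, 0.375)

∇J = (10u + 1, 8v - 3, 8w - 3)
Step 1: at (-4, -1, 1), ∇J = (-39, -11, 5) → (-4, -1, 1) − 0.125·(-39, -11, 5) = (0.875, 0.375, 0.375)
Step 2: at (0.875, 0.375, 0.375), ∇J = (9.75, 0, 0) → (0.875, 0.375, 0.375) − 0.125·(9.75, 0, 0) = (-0.34375, 0.375, 0.375)
Step 3: at (-0.34375, 0.375, 0.375), ∇J = (-2.4375, 0, 0) → (-0.34375, 0.375, 0.375) − 0.125·(-2.4375, 0, 0) = (-0.0390625, 0.375, 0.375)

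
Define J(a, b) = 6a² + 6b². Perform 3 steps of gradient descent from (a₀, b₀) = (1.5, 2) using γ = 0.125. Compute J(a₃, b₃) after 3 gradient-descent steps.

∇J = (12a, 12b)
(a₁, b₁) = (1.5, 2) − 0.125·(18, 24) = (-0.75, -1)
(a₂, b₂) = (-0.75, -1) − 0.125·(-9, -12) = (0.375, 0.5)
(a₃, b₃) = (0.375, 0.5) − 0.125·(4.5, 6) = (-0.1875, -0.25)
J(-0.1875, -0.25) = 0.5859375

0.5859375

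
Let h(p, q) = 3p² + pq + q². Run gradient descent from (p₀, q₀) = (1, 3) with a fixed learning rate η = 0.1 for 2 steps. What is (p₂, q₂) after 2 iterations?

∇h = (6p + q, p + 2q)
(p₁, q₁) = (1, 3) − 0.1·(9, 7) = (0.1, 2.3)
(p₂, q₂) = (0.1, 2.3) − 0.1·(2.9, 4.7) = (-0.19, 1.83)

(-0.19, 1.83)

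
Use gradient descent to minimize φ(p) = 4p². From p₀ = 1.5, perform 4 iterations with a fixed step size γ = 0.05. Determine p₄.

φ′(p) = 8p
Step 1: φ′(1.5) = 12; p₁ = 1.5 − 0.05·12 = 0.9
Step 2: φ′(0.9) = 7.2; p₂ = 0.9 − 0.05·7.2 = 0.54
Step 3: φ′(0.54) = 4.32; p₃ = 0.54 − 0.05·4.32 = 0.324
Step 4: φ′(0.324) = 2.592; p₄ = 0.324 − 0.05·2.592 = 0.1944

0.1944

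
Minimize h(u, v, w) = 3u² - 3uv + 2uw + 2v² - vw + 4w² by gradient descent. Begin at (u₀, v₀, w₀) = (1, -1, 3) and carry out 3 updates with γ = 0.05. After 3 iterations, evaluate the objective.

1.207578375

∇h = (6u - 3v + 2w, -3u + 4v - w, 2u - v + 8w)
Step 1: at (1, -1, 3), ∇h = (15, -10, 27) → (1, -1, 3) − 0.05·(15, -10, 27) = (0.25, -0.5, 1.65)
Step 2: at (0.25, -0.5, 1.65), ∇h = (6.3, -4.4, 14.2) → (0.25, -0.5, 1.65) − 0.05·(6.3, -4.4, 14.2) = (-0.065, -0.28, 0.94)
Step 3: at (-0.065, -0.28, 0.94), ∇h = (2.33, -1.865, 7.67) → (-0.065, -0.28, 0.94) − 0.05·(2.33, -1.865, 7.67) = (-0.1815, -0.18675, 0.5565)
h(-0.1815, -0.18675, 0.5565) = 1.207578375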